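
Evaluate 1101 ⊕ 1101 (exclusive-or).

XOR: 1 when bits differ
  1101
^ 1101
------
  0000
Decimal: 13 ^ 13 = 0



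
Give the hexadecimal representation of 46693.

Using repeated division by 16 (digits 10–15 are A–F):
46693 ÷ 16 = 2918 remainder 5
2918 ÷ 16 = 182 remainder 6
182 ÷ 16 = 11 remainder 6
11 ÷ 16 = 0 remainder 11 (B)
Reading remainders bottom to top: B665



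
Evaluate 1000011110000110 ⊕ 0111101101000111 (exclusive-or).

XOR: 1 when bits differ
  1000011110000110
^ 0111101101000111
------------------
  1111110011000001
Decimal: 34694 ^ 31559 = 64705



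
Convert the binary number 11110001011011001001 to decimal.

Sum of powers of 2 for each 1-bit:
2^0 + 2^3 + 2^6 + 2^7 + 2^9 + 2^10 + 2^12 + 2^16 + 2^17 + 2^18 + 2^19
= 1 + 8 + 64 + 128 + 512 + 1024 + 4096 + 65536 + 131072 + 262144 + 524288
= 988873



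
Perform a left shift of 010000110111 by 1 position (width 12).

Original: 010000110111 (decimal 1079)
Shift left by 1 position
Append 1 zero on the right
Result: 100001101110 (decimal 2158)
Equivalent: 1079 << 1 = 1079 × 2^1 = 2158



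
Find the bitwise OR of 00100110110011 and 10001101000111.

OR: 1 when either bit is 1
  00100110110011
| 10001101000111
----------------
  10101111110111
Decimal: 2483 | 9031 = 11255



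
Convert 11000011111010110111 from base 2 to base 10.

Sum of powers of 2 for each 1-bit:
2^0 + 2^1 + 2^2 + 2^4 + 2^5 + 2^7 + 2^9 + 2^10 + 2^11 + 2^12 + 2^13 + 2^18 + 2^19
= 1 + 2 + 4 + 16 + 32 + 128 + 512 + 1024 + 2048 + 4096 + 8192 + 262144 + 524288
= 802487



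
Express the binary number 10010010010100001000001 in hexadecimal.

Group into 4-bit nibbles from right:
  0100 = 4
  1001 = 9
  0010 = 2
  1000 = 8
  0100 = 4
  0001 = 1
Result: 492841



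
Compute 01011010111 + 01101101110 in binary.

Add column by column from the right: bit + bit + carry-in; write the sum mod 2, carry 1 when the sum is 2 or 3.
carry:  11111111100
        01011010111
+       01101101110
-------------------
       011001000101
(the carry out of the leftmost column, 0, becomes the leading bit)
Decimal check:
  01011010111 = 512 + 128 + 64 + 16 + 4 + 2 + 1 = 727
  01101101110 = 512 + 256 + 64 + 32 + 8 + 4 + 2 = 878
  727 + 878 = 1605, and 011001000101 = 1024 + 512 + 64 + 4 + 1 = 1605 ✓



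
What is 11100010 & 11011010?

AND: 1 only when both bits are 1
  11100010
& 11011010
----------
  11000010
Decimal: 226 & 218 = 194



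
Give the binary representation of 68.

Using repeated division by 2:
68 ÷ 2 = 34 remainder 0
34 ÷ 2 = 17 remainder 0
17 ÷ 2 = 8 remainder 1
8 ÷ 2 = 4 remainder 0
4 ÷ 2 = 2 remainder 0
2 ÷ 2 = 1 remainder 0
1 ÷ 2 = 0 remainder 1
Reading remainders bottom to top: 1000100



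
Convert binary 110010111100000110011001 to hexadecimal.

Group into 4-bit nibbles from right:
  1100 = C
  1011 = B
  1100 = C
  0001 = 1
  1001 = 9
  1001 = 9
Result: CBC199



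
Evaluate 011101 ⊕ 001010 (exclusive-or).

XOR: 1 when bits differ
  011101
^ 001010
--------
  010111
Decimal: 29 ^ 10 = 23



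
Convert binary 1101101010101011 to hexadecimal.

Group into 4-bit nibbles from right:
  1101 = D
  1010 = A
  1010 = A
  1011 = B
Result: DAAB



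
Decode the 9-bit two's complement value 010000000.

Binary: 010000000
Sign bit: 0 (non-negative)
Read directly as an unsigned value:
010000000 = 128
Value: 128



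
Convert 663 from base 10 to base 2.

Using repeated division by 2:
663 ÷ 2 = 331 remainder 1
331 ÷ 2 = 165 remainder 1
165 ÷ 2 = 82 remainder 1
82 ÷ 2 = 41 remainder 0
41 ÷ 2 = 20 remainder 1
20 ÷ 2 = 10 remainder 0
10 ÷ 2 = 5 remainder 0
5 ÷ 2 = 2 remainder 1
2 ÷ 2 = 1 remainder 0
1 ÷ 2 = 0 remainder 1
Reading remainders bottom to top: 1010010111



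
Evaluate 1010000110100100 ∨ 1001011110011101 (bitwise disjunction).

OR: 1 when either bit is 1
  1010000110100100
| 1001011110011101
------------------
  1011011110111101
Decimal: 41380 | 38813 = 47037



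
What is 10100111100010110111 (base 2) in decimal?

Sum of powers of 2 for each 1-bit:
2^0 + 2^1 + 2^2 + 2^4 + 2^5 + 2^7 + 2^11 + 2^12 + 2^13 + 2^14 + 2^17 + 2^19
= 1 + 2 + 4 + 16 + 32 + 128 + 2048 + 4096 + 8192 + 16384 + 131072 + 524288
= 686263



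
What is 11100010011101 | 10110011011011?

OR: 1 when either bit is 1
  11100010011101
| 10110011011011
----------------
  11110011011111
Decimal: 14493 | 11483 = 15583



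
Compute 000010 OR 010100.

OR: 1 when either bit is 1
  000010
| 010100
--------
  010110
Decimal: 2 | 20 = 22



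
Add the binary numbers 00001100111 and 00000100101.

Add column by column from the right: bit + bit + carry-in; write the sum mod 2, carry 1 when the sum is 2 or 3.
carry:  00011001110
        00001100111
+       00000100101
-------------------
       000010001100
(the carry out of the leftmost column, 0, becomes the leading bit)
Decimal check:
  00001100111 = 64 + 32 + 4 + 2 + 1 = 103
  00000100101 = 32 + 4 + 1 = 37
  103 + 37 = 140, and 000010001100 = 128 + 8 + 4 = 140 ✓



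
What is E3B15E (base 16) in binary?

Convert each hex digit to 4 bits:
  E = 1110
  3 = 0011
  B = 1011
  1 = 0001
  5 = 0101
  E = 1110
Concatenate: 111000111011000101011110



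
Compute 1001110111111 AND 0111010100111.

AND: 1 only when both bits are 1
  1001110111111
& 0111010100111
---------------
  0001010100111
Decimal: 5055 & 3751 = 679



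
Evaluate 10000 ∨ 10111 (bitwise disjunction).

OR: 1 when either bit is 1
  10000
| 10111
-------
  10111
Decimal: 16 | 23 = 23



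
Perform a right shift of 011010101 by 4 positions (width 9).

Original: 011010101 (decimal 213)
Shift right by 4 positions
Drop the 4 low bits; fill with zeros on the left
Result: 000001101 (decimal 13)
Equivalent: 213 >> 4 = 213 ÷ 2^4 = 13



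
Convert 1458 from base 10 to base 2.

Using repeated division by 2:
1458 ÷ 2 = 729 remainder 0
729 ÷ 2 = 364 remainder 1
364 ÷ 2 = 182 remainder 0
182 ÷ 2 = 91 remainder 0
91 ÷ 2 = 45 remainder 1
45 ÷ 2 = 22 remainder 1
22 ÷ 2 = 11 remainder 0
11 ÷ 2 = 5 remainder 1
5 ÷ 2 = 2 remainder 1
2 ÷ 2 = 1 remainder 0
1 ÷ 2 = 0 remainder 1
Reading remainders bottom to top: 10110110010



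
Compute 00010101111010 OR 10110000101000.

OR: 1 when either bit is 1
  00010101111010
| 10110000101000
----------------
  10110101111010
Decimal: 1402 | 11304 = 11642



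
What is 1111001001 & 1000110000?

AND: 1 only when both bits are 1
  1111001001
& 1000110000
------------
  1000000000
Decimal: 969 & 560 = 512



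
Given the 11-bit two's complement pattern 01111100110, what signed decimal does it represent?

Binary: 01111100110
Sign bit: 0 (non-negative)
Read directly as an unsigned value:
01111100110 = 512 + 256 + 128 + 64 + 32 + 4 + 2 = 998
Value: 998



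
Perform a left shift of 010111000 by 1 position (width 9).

Original: 010111000 (decimal 184)
Shift left by 1 position
Append 1 zero on the right
Result: 101110000 (decimal 368)
Equivalent: 184 << 1 = 184 × 2^1 = 368



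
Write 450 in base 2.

Using repeated division by 2:
450 ÷ 2 = 225 remainder 0
225 ÷ 2 = 112 remainder 1
112 ÷ 2 = 56 remainder 0
56 ÷ 2 = 28 remainder 0
28 ÷ 2 = 14 remainder 0
14 ÷ 2 = 7 remainder 0
7 ÷ 2 = 3 remainder 1
3 ÷ 2 = 1 remainder 1
1 ÷ 2 = 0 remainder 1
Reading remainders bottom to top: 111000010



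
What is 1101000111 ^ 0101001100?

XOR: 1 when bits differ
  1101000111
^ 0101001100
------------
  1000001011
Decimal: 839 ^ 332 = 523



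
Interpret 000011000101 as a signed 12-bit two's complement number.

Binary: 000011000101
Sign bit: 0 (non-negative)
Read directly as an unsigned value:
000011000101 = 128 + 64 + 4 + 1 = 197
Value: 197



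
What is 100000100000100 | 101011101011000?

OR: 1 when either bit is 1
  100000100000100
| 101011101011000
-----------------
  101011101011100
Decimal: 16644 | 22360 = 22364



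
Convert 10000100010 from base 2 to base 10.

Sum of powers of 2 for each 1-bit:
2^1 + 2^5 + 2^10
= 2 + 32 + 1024
= 1058



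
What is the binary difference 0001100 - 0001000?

Method 1 - Direct subtraction (column by column from the right: bit − bit − borrow-in; if negative, add 2 and borrow 1 from the next column):
borrow: 0000000
        0001100
-       0001000
---------------
        0000100

Method 2 - Add two's complement:
Two's complement of 0001000: invert → 1110111, add 1 → 1111000
  0001100
+ 1111000
---------
 10000100  (end carry out of the top bit = 1)
Discarding the end carry: 0000100
Decimal check:
  0001100 = 8 + 4 = 12
  0001000 = 8
  12 - 8 = 4, and 0000100 = 4 ✓



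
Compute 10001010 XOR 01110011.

XOR: 1 when bits differ
  10001010
^ 01110011
----------
  11111001
Decimal: 138 ^ 115 = 249



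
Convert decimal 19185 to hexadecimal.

Using repeated division by 16 (digits 10–15 are A–F):
19185 ÷ 16 = 1199 remainder 1
1199 ÷ 16 = 74 remainder 15 (F)
74 ÷ 16 = 4 remainder 10 (A)
4 ÷ 16 = 0 remainder 4
Reading remainders bottom to top: 4AF1



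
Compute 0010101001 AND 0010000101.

AND: 1 only when both bits are 1
  0010101001
& 0010000101
------------
  0010000001
Decimal: 169 & 133 = 129



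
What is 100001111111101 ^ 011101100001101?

XOR: 1 when bits differ
  100001111111101
^ 011101100001101
-----------------
  111100011110000
Decimal: 17405 ^ 15117 = 30960



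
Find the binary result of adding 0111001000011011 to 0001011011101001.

Add column by column from the right: bit + bit + carry-in; write the sum mod 2, carry 1 when the sum is 2 or 3.
carry:  1110110111110110
        0111001000011011
+       0001011011101001
------------------------
       01000100100000100
(the carry out of the leftmost column, 0, becomes the leading bit)
Decimal check:
  0111001000011011 = 16384 + 8192 + 4096 + 512 + 16 + 8 + 2 + 1 = 29211
  0001011011101001 = 4096 + 1024 + 512 + 128 + 64 + 32 + 8 + 1 = 5865
  29211 + 5865 = 35076, and 01000100100000100 = 32768 + 2048 + 256 + 4 = 35076 ✓



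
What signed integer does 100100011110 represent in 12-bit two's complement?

Binary: 100100011110
Sign bit: 1 (negative)
Invert: 011011100001
Add 1:  011011100010
Magnitude: 011011100010 = 1024 + 512 + 128 + 64 + 32 + 2 = 1762
Value: -1762



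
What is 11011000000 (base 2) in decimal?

Sum of powers of 2 for each 1-bit:
2^6 + 2^7 + 2^9 + 2^10
= 64 + 128 + 512 + 1024
= 1728



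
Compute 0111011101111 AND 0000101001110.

AND: 1 only when both bits are 1
  0111011101111
& 0000101001110
---------------
  0000001001110
Decimal: 3823 & 334 = 78



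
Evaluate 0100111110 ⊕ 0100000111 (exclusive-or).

XOR: 1 when bits differ
  0100111110
^ 0100000111
------------
  0000111001
Decimal: 318 ^ 263 = 57



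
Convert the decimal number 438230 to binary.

Using repeated division by 2:
438230 ÷ 2 = 219115 remainder 0
219115 ÷ 2 = 109557 remainder 1
109557 ÷ 2 = 54778 remainder 1
54778 ÷ 2 = 27389 remainder 0
27389 ÷ 2 = 13694 remainder 1
13694 ÷ 2 = 6847 remainder 0
6847 ÷ 2 = 3423 remainder 1
3423 ÷ 2 = 1711 remainder 1
1711 ÷ 2 = 855 remainder 1
855 ÷ 2 = 427 remainder 1
427 ÷ 2 = 213 remainder 1
213 ÷ 2 = 106 remainder 1
106 ÷ 2 = 53 remainder 0
53 ÷ 2 = 26 remainder 1
26 ÷ 2 = 13 remainder 0
13 ÷ 2 = 6 remainder 1
6 ÷ 2 = 3 remainder 0
3 ÷ 2 = 1 remainder 1
1 ÷ 2 = 0 remainder 1
Reading remainders bottom to top: 1101010111111010110



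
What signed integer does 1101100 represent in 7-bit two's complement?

Binary: 1101100
Sign bit: 1 (negative)
Invert: 0010011
Add 1:  0010100
Magnitude: 0010100 = 16 + 4 = 20
Value: -20



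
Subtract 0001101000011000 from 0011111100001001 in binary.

Method 1 - Direct subtraction (column by column from the right: bit − bit − borrow-in; if negative, add 2 and borrow 1 from the next column):
borrow: 0000000111100000
        0011111100001001
-       0001101000011000
------------------------
        0010010011110001

Method 2 - Add two's complement:
Two's complement of 0001101000011000: invert → 1110010111100111, add 1 → 1110010111101000
  0011111100001001
+ 1110010111101000
------------------
 10010010011110001  (end carry out of the top bit = 1)
Discarding the end carry: 0010010011110001
Decimal check:
  0011111100001001 = 8192 + 4096 + 2048 + 1024 + 512 + 256 + 8 + 1 = 16137
  0001101000011000 = 4096 + 2048 + 512 + 16 + 8 = 6680
  16137 - 6680 = 9457, and 0010010011110001 = 8192 + 1024 + 128 + 64 + 32 + 16 + 1 = 9457 ✓



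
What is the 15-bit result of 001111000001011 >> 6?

Original: 001111000001011 (decimal 7691)
Shift right by 6 positions
Drop the 6 low bits; fill with zeros on the left
Result: 000000001111000 (decimal 120)
Equivalent: 7691 >> 6 = 7691 ÷ 2^6 = 120



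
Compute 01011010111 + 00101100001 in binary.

Add column by column from the right: bit + bit + carry-in; write the sum mod 2, carry 1 when the sum is 2 or 3.
carry:  11110001110
        01011010111
+       00101100001
-------------------
       010000111000
(the carry out of the leftmost column, 0, becomes the leading bit)
Decimal check:
  01011010111 = 512 + 128 + 64 + 16 + 4 + 2 + 1 = 727
  00101100001 = 256 + 64 + 32 + 1 = 353
  727 + 353 = 1080, and 010000111000 = 1024 + 32 + 16 + 8 = 1080 ✓



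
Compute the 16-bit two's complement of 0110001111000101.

Original: 0110001111000101
Step 1 - Invert all bits: 1001110000111010
Step 2 - Add 1: 1001110000111011
Verification: 0110001111000101 + 1001110000111011 = 10000000000000000; discarding the end carry (carry out of the top bit) leaves the 16-bit value 0000000000000000, as required for x + (-x)



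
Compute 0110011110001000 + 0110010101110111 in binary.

Add column by column from the right: bit + bit + carry-in; write the sum mod 2, carry 1 when the sum is 2 or 3.
carry:  1100111000000000
        0110011110001000
+       0110010101110111
------------------------
       01100110011111111
(the carry out of the leftmost column, 0, becomes the leading bit)
Decimal check:
  0110011110001000 = 16384 + 8192 + 1024 + 512 + 256 + 128 + 8 = 26504
  0110010101110111 = 16384 + 8192 + 1024 + 256 + 64 + 32 + 16 + 4 + 2 + 1 = 25975
  26504 + 25975 = 52479, and 01100110011111111 = 32768 + 16384 + 2048 + 1024 + 128 + 64 + 32 + 16 + 8 + 4 + 2 + 1 = 52479 ✓



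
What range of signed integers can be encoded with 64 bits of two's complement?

For 64-bit two's complement:
Minimum: -2^63 = -9223372036854775808
Maximum: 2^63 - 1 = 9223372036854775807



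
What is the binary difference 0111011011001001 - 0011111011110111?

Method 1 - Direct subtraction (column by column from the right: bit − bit − borrow-in; if negative, add 2 and borrow 1 from the next column):
borrow: 0111111111101100
        0111011011001001
-       0011111011110111
------------------------
        0011011111010010

Method 2 - Add two's complement:
Two's complement of 0011111011110111: invert → 1100000100001000, add 1 → 1100000100001001
  0111011011001001
+ 1100000100001001
------------------
 10011011111010010  (end carry out of the top bit = 1)
Discarding the end carry: 0011011111010010
Decimal check:
  0111011011001001 = 16384 + 8192 + 4096 + 1024 + 512 + 128 + 64 + 8 + 1 = 30409
  0011111011110111 = 8192 + 4096 + 2048 + 1024 + 512 + 128 + 64 + 32 + 16 + 4 + 2 + 1 = 16119
  30409 - 16119 = 14290, and 0011011111010010 = 8192 + 4096 + 1024 + 512 + 256 + 128 + 64 + 16 + 2 = 14290 ✓



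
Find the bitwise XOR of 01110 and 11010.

XOR: 1 when bits differ
  01110
^ 11010
-------
  10100
Decimal: 14 ^ 26 = 20



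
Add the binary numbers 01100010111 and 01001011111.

Add column by column from the right: bit + bit + carry-in; write the sum mod 2, carry 1 when the sum is 2 or 3.
carry:  10000111110
        01100010111
+       01001011111
-------------------
       010101110110
(the carry out of the leftmost column, 0, becomes the leading bit)
Decimal check:
  01100010111 = 512 + 256 + 16 + 4 + 2 + 1 = 791
  01001011111 = 512 + 64 + 16 + 8 + 4 + 2 + 1 = 607
  791 + 607 = 1398, and 010101110110 = 1024 + 256 + 64 + 32 + 16 + 4 + 2 = 1398 ✓



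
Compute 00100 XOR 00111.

XOR: 1 when bits differ
  00100
^ 00111
-------
  00011
Decimal: 4 ^ 7 = 3



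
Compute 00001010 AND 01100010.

AND: 1 only when both bits are 1
  00001010
& 01100010
----------
  00000010
Decimal: 10 & 98 = 2



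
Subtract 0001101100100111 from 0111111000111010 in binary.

Method 1 - Direct subtraction (column by column from the right: bit − bit − borrow-in; if negative, add 2 and borrow 1 from the next column):
borrow: 0000011000001110
        0111111000111010
-       0001101100100111
------------------------
        0110001100010011

Method 2 - Add two's complement:
Two's complement of 0001101100100111: invert → 1110010011011000, add 1 → 1110010011011001
  0111111000111010
+ 1110010011011001
------------------
 10110001100010011  (end carry out of the top bit = 1)
Discarding the end carry: 0110001100010011
Decimal check:
  0111111000111010 = 16384 + 8192 + 4096 + 2048 + 1024 + 512 + 32 + 16 + 8 + 2 = 32314
  0001101100100111 = 4096 + 2048 + 512 + 256 + 32 + 4 + 2 + 1 = 6951
  32314 - 6951 = 25363, and 0110001100010011 = 16384 + 8192 + 512 + 256 + 16 + 2 + 1 = 25363 ✓



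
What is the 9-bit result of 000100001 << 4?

Original: 000100001 (decimal 33)
Shift left by 4 positions
Append 4 zeros on the right and drop the 4 high bits that overflow the 9-bit width
Result: 000010000 (decimal 16)
Equivalent: 33 << 4 = 33 × 2^4 = 528, truncated to 9 bits = 16



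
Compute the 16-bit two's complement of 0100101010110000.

Original: 0100101010110000
Step 1 - Invert all bits: 1011010101001111
Step 2 - Add 1: 1011010101010000
Verification: 0100101010110000 + 1011010101010000 = 10000000000000000; discarding the end carry (carry out of the top bit) leaves the 16-bit value 0000000000000000, as required for x + (-x)



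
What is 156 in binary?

Using repeated division by 2:
156 ÷ 2 = 78 remainder 0
78 ÷ 2 = 39 remainder 0
39 ÷ 2 = 19 remainder 1
19 ÷ 2 = 9 remainder 1
9 ÷ 2 = 4 remainder 1
4 ÷ 2 = 2 remainder 0
2 ÷ 2 = 1 remainder 0
1 ÷ 2 = 0 remainder 1
Reading remainders bottom to top: 10011100



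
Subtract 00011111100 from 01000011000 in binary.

Method 1 - Direct subtraction (column by column from the right: bit − bit − borrow-in; if negative, add 2 and borrow 1 from the next column):
borrow: 01111111000
        01000011000
-       00011111100
-------------------
        00100011100

Method 2 - Add two's complement:
Two's complement of 00011111100: invert → 11100000011, add 1 → 11100000100
  01000011000
+ 11100000100
-------------
 100100011100  (end carry out of the top bit = 1)
Discarding the end carry: 00100011100
Decimal check:
  01000011000 = 512 + 16 + 8 = 536
  00011111100 = 128 + 64 + 32 + 16 + 8 + 4 = 252
  536 - 252 = 284, and 00100011100 = 256 + 16 + 8 + 4 = 284 ✓



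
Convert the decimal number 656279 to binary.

Using repeated division by 2:
656279 ÷ 2 = 328139 remainder 1
328139 ÷ 2 = 164069 remainder 1
164069 ÷ 2 = 82034 remainder 1
82034 ÷ 2 = 41017 remainder 0
41017 ÷ 2 = 20508 remainder 1
20508 ÷ 2 = 10254 remainder 0
10254 ÷ 2 = 5127 remainder 0
5127 ÷ 2 = 2563 remainder 1
2563 ÷ 2 = 1281 remainder 1
1281 ÷ 2 = 640 remainder 1
640 ÷ 2 = 320 remainder 0
320 ÷ 2 = 160 remainder 0
160 ÷ 2 = 80 remainder 0
80 ÷ 2 = 40 remainder 0
40 ÷ 2 = 20 remainder 0
20 ÷ 2 = 10 remainder 0
10 ÷ 2 = 5 remainder 0
5 ÷ 2 = 2 remainder 1
2 ÷ 2 = 1 remainder 0
1 ÷ 2 = 0 remainder 1
Reading remainders bottom to top: 10100000001110010111



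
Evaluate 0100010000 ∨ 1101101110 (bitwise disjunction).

OR: 1 when either bit is 1
  0100010000
| 1101101110
------------
  1101111110
Decimal: 272 | 878 = 894



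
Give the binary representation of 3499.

Using repeated division by 2:
3499 ÷ 2 = 1749 remainder 1
1749 ÷ 2 = 874 remainder 1
874 ÷ 2 = 437 remainder 0
437 ÷ 2 = 218 remainder 1
218 ÷ 2 = 109 remainder 0
109 ÷ 2 = 54 remainder 1
54 ÷ 2 = 27 remainder 0
27 ÷ 2 = 13 remainder 1
13 ÷ 2 = 6 remainder 1
6 ÷ 2 = 3 remainder 0
3 ÷ 2 = 1 remainder 1
1 ÷ 2 = 0 remainder 1
Reading remainders bottom to top: 110110101011



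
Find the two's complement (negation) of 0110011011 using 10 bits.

Original: 0110011011
Step 1 - Invert all bits: 1001100100
Step 2 - Add 1: 1001100101
Verification: 0110011011 + 1001100101 = 10000000000; discarding the end carry (carry out of the top bit) leaves the 10-bit value 0000000000, as required for x + (-x)



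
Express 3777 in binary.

Using repeated division by 2:
3777 ÷ 2 = 1888 remainder 1
1888 ÷ 2 = 944 remainder 0
944 ÷ 2 = 472 remainder 0
472 ÷ 2 = 236 remainder 0
236 ÷ 2 = 118 remainder 0
118 ÷ 2 = 59 remainder 0
59 ÷ 2 = 29 remainder 1
29 ÷ 2 = 14 remainder 1
14 ÷ 2 = 7 remainder 0
7 ÷ 2 = 3 remainder 1
3 ÷ 2 = 1 remainder 1
1 ÷ 2 = 0 remainder 1
Reading remainders bottom to top: 111011000001



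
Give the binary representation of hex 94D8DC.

Convert each hex digit to 4 bits:
  9 = 1001
  4 = 0100
  D = 1101
  8 = 1000
  D = 1101
  C = 1100
Concatenate: 100101001101100011011100



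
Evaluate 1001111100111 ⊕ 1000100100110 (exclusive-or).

XOR: 1 when bits differ
  1001111100111
^ 1000100100110
---------------
  0001011000001
Decimal: 5095 ^ 4390 = 705



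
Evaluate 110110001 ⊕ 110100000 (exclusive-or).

XOR: 1 when bits differ
  110110001
^ 110100000
-----------
  000010001
Decimal: 433 ^ 416 = 17



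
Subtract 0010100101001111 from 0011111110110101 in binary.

Method 1 - Direct subtraction (column by column from the right: bit − bit − borrow-in; if negative, add 2 and borrow 1 from the next column):
borrow: 0000000010011100
        0011111110110101
-       0010100101001111
------------------------
        0001011001100110

Method 2 - Add two's complement:
Two's complement of 0010100101001111: invert → 1101011010110000, add 1 → 1101011010110001
  0011111110110101
+ 1101011010110001
------------------
 10001011001100110  (end carry out of the top bit = 1)
Discarding the end carry: 0001011001100110
Decimal check:
  0011111110110101 = 8192 + 4096 + 2048 + 1024 + 512 + 256 + 128 + 32 + 16 + 4 + 1 = 16309
  0010100101001111 = 8192 + 2048 + 256 + 64 + 8 + 4 + 2 + 1 = 10575
  16309 - 10575 = 5734, and 0001011001100110 = 4096 + 1024 + 512 + 64 + 32 + 4 + 2 = 5734 ✓



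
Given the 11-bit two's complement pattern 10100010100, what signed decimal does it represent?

Binary: 10100010100
Sign bit: 1 (negative)
Invert: 01011101011
Add 1:  01011101100
Magnitude: 01011101100 = 512 + 128 + 64 + 32 + 8 + 4 = 748
Value: -748



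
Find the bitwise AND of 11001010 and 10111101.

AND: 1 only when both bits are 1
  11001010
& 10111101
----------
  10001000
Decimal: 202 & 189 = 136



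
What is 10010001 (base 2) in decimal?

Sum of powers of 2 for each 1-bit:
2^0 + 2^4 + 2^7
= 1 + 16 + 128
= 145



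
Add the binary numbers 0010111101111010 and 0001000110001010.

Add column by column from the right: bit + bit + carry-in; write the sum mod 2, carry 1 when the sum is 2 or 3.
carry:  0111111111110100
        0010111101111010
+       0001000110001010
------------------------
       00100000100000100
(the carry out of the leftmost column, 0, becomes the leading bit)
Decimal check:
  0010111101111010 = 8192 + 2048 + 1024 + 512 + 256 + 64 + 32 + 16 + 8 + 2 = 12154
  0001000110001010 = 4096 + 256 + 128 + 8 + 2 = 4490
  12154 + 4490 = 16644, and 00100000100000100 = 16384 + 256 + 4 = 16644 ✓



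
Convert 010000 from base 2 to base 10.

Sum of powers of 2 for each 1-bit:
2^4
= 16
= 16



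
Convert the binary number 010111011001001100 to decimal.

Sum of powers of 2 for each 1-bit:
2^2 + 2^3 + 2^6 + 2^9 + 2^10 + 2^12 + 2^13 + 2^14 + 2^16
= 4 + 8 + 64 + 512 + 1024 + 4096 + 8192 + 16384 + 65536
= 95820



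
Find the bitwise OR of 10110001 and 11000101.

OR: 1 when either bit is 1
  10110001
| 11000101
----------
  11110101
Decimal: 177 | 197 = 245



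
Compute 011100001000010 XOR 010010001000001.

XOR: 1 when bits differ
  011100001000010
^ 010010001000001
-----------------
  001110000000011
Decimal: 14402 ^ 9281 = 7171



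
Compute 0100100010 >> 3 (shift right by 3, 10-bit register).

Original: 0100100010 (decimal 290)
Shift right by 3 positions
Drop the 3 low bits; fill with zeros on the left
Result: 0000100100 (decimal 36)
Equivalent: 290 >> 3 = 290 ÷ 2^3 = 36



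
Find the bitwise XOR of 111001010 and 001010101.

XOR: 1 when bits differ
  111001010
^ 001010101
-----------
  110011111
Decimal: 458 ^ 85 = 415



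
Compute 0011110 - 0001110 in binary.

Method 1 - Direct subtraction (column by column from the right: bit − bit − borrow-in; if negative, add 2 and borrow 1 from the next column):
borrow: 0000000
        0011110
-       0001110
---------------
        0010000

Method 2 - Add two's complement:
Two's complement of 0001110: invert → 1110001, add 1 → 1110010
  0011110
+ 1110010
---------
 10010000  (end carry out of the top bit = 1)
Discarding the end carry: 0010000
Decimal check:
  0011110 = 16 + 8 + 4 + 2 = 30
  0001110 = 8 + 4 + 2 = 14
  30 - 14 = 16, and 0010000 = 16 ✓



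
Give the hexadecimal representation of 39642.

Using repeated division by 16 (digits 10–15 are A–F):
39642 ÷ 16 = 2477 remainder 10 (A)
2477 ÷ 16 = 154 remainder 13 (D)
154 ÷ 16 = 9 remainder 10 (A)
9 ÷ 16 = 0 remainder 9
Reading remainders bottom to top: 9ADA



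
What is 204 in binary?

Using repeated division by 2:
204 ÷ 2 = 102 remainder 0
102 ÷ 2 = 51 remainder 0
51 ÷ 2 = 25 remainder 1
25 ÷ 2 = 12 remainder 1
12 ÷ 2 = 6 remainder 0
6 ÷ 2 = 3 remainder 0
3 ÷ 2 = 1 remainder 1
1 ÷ 2 = 0 remainder 1
Reading remainders bottom to top: 11001100



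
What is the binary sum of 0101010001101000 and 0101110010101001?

Add column by column from the right: bit + bit + carry-in; write the sum mod 2, carry 1 when the sum is 2 or 3.
carry:  1011100111010000
        0101010001101000
+       0101110010101001
------------------------
       01011000100010001
(the carry out of the leftmost column, 0, becomes the leading bit)
Decimal check:
  0101010001101000 = 16384 + 4096 + 1024 + 64 + 32 + 8 = 21608
  0101110010101001 = 16384 + 4096 + 2048 + 1024 + 128 + 32 + 8 + 1 = 23721
  21608 + 23721 = 45329, and 01011000100010001 = 32768 + 8192 + 4096 + 256 + 16 + 1 = 45329 ✓



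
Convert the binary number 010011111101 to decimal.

Sum of powers of 2 for each 1-bit:
2^0 + 2^2 + 2^3 + 2^4 + 2^5 + 2^6 + 2^7 + 2^10
= 1 + 4 + 8 + 16 + 32 + 64 + 128 + 1024
= 1277



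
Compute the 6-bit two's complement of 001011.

Original: 001011
Step 1 - Invert all bits: 110100
Step 2 - Add 1: 110101
Verification: 001011 + 110101 = 1000000; discarding the end carry (carry out of the top bit) leaves the 6-bit value 000000, as required for x + (-x)



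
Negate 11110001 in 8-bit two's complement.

Original (sign bit 1, negative): 11110001
Step 1 - Invert all bits: 00001110
Step 2 - Add 1: 00001111
Verification: 11110001 + 00001111 = 100000000; discarding the end carry (carry out of the top bit) leaves the 8-bit value 00000000, as required for x + (-x)



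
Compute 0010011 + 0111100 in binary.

Add column by column from the right: bit + bit + carry-in; write the sum mod 2, carry 1 when the sum is 2 or 3.
carry:  1100000
        0010011
+       0111100
---------------
       01001111
(the carry out of the leftmost column, 0, becomes the leading bit)
Decimal check:
  0010011 = 16 + 2 + 1 = 19
  0111100 = 32 + 16 + 8 + 4 = 60
  19 + 60 = 79, and 01001111 = 64 + 8 + 4 + 2 + 1 = 79 ✓



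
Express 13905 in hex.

Using repeated division by 16 (digits 10–15 are A–F):
13905 ÷ 16 = 869 remainder 1
869 ÷ 16 = 54 remainder 5
54 ÷ 16 = 3 remainder 6
3 ÷ 16 = 0 remainder 3
Reading remainders bottom to top: 3651



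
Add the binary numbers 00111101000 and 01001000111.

Add column by column from the right: bit + bit + carry-in; write the sum mod 2, carry 1 when the sum is 2 or 3.
carry:  11110000000
        00111101000
+       01001000111
-------------------
       010000101111
(the carry out of the leftmost column, 0, becomes the leading bit)
Decimal check:
  00111101000 = 256 + 128 + 64 + 32 + 8 = 488
  01001000111 = 512 + 64 + 4 + 2 + 1 = 583
  488 + 583 = 1071, and 010000101111 = 1024 + 32 + 8 + 4 + 2 + 1 = 1071 ✓



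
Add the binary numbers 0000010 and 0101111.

Add column by column from the right: bit + bit + carry-in; write the sum mod 2, carry 1 when the sum is 2 or 3.
carry:  0011100
        0000010
+       0101111
---------------
       00110001
(the carry out of the leftmost column, 0, becomes the leading bit)
Decimal check:
  0000010 = 2
  0101111 = 32 + 8 + 4 + 2 + 1 = 47
  2 + 47 = 49, and 00110001 = 32 + 16 + 1 = 49 ✓



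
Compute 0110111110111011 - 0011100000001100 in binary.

Method 1 - Direct subtraction (column by column from the right: bit − bit − borrow-in; if negative, add 2 and borrow 1 from the next column):
borrow: 0110000000011000
        0110111110111011
-       0011100000001100
------------------------
        0011011110101111

Method 2 - Add two's complement:
Two's complement of 0011100000001100: invert → 1100011111110011, add 1 → 1100011111110100
  0110111110111011
+ 1100011111110100
------------------
 10011011110101111  (end carry out of the top bit = 1)
Discarding the end carry: 0011011110101111
Decimal check:
  0110111110111011 = 16384 + 8192 + 2048 + 1024 + 512 + 256 + 128 + 32 + 16 + 8 + 2 + 1 = 28603
  0011100000001100 = 8192 + 4096 + 2048 + 8 + 4 = 14348
  28603 - 14348 = 14255, and 0011011110101111 = 8192 + 4096 + 1024 + 512 + 256 + 128 + 32 + 8 + 4 + 2 + 1 = 14255 ✓



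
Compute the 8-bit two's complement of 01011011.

Original: 01011011
Step 1 - Invert all bits: 10100100
Step 2 - Add 1: 10100101
Verification: 01011011 + 10100101 = 100000000; discarding the end carry (carry out of the top bit) leaves the 8-bit value 00000000, as required for x + (-x)



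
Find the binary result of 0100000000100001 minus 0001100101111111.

Method 1 - Direct subtraction (column by column from the right: bit − bit − borrow-in; if negative, add 2 and borrow 1 from the next column):
borrow: 0111111111111100
        0100000000100001
-       0001100101111111
------------------------
        0010011010100010

Method 2 - Add two's complement:
Two's complement of 0001100101111111: invert → 1110011010000000, add 1 → 1110011010000001
  0100000000100001
+ 1110011010000001
------------------
 10010011010100010  (end carry out of the top bit = 1)
Discarding the end carry: 0010011010100010
Decimal check:
  0100000000100001 = 16384 + 32 + 1 = 16417
  0001100101111111 = 4096 + 2048 + 256 + 64 + 32 + 16 + 8 + 4 + 2 + 1 = 6527
  16417 - 6527 = 9890, and 0010011010100010 = 8192 + 1024 + 512 + 128 + 32 + 2 = 9890 ✓



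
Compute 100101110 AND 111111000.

AND: 1 only when both bits are 1
  100101110
& 111111000
-----------
  100101000
Decimal: 302 & 504 = 296



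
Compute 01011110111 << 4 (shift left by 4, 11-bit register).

Original: 01011110111 (decimal 759)
Shift left by 4 positions
Append 4 zeros on the right and drop the 4 high bits that overflow the 11-bit width
Result: 11101110000 (decimal 1904)
Equivalent: 759 << 4 = 759 × 2^4 = 12144, truncated to 11 bits = 1904



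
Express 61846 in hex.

Using repeated division by 16 (digits 10–15 are A–F):
61846 ÷ 16 = 3865 remainder 6
3865 ÷ 16 = 241 remainder 9
241 ÷ 16 = 15 remainder 1
15 ÷ 16 = 0 remainder 15 (F)
Reading remainders bottom to top: F196



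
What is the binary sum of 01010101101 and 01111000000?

Add column by column from the right: bit + bit + carry-in; write the sum mod 2, carry 1 when the sum is 2 or 3.
carry:  11100000000
        01010101101
+       01111000000
-------------------
       011001101101
(the carry out of the leftmost column, 0, becomes the leading bit)
Decimal check:
  01010101101 = 512 + 128 + 32 + 8 + 4 + 1 = 685
  01111000000 = 512 + 256 + 128 + 64 = 960
  685 + 960 = 1645, and 011001101101 = 1024 + 512 + 64 + 32 + 8 + 4 + 1 = 1645 ✓



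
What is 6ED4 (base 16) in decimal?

Expand by place value (powers of 16):
Digit values: E = 14, D = 13
6ED4 = 6 × 16^3 + 14 × 16^2 + 13 × 16^1 + 4 × 16^0
= 6 × 4096 + 14 × 256 + 13 × 16 + 4 × 1
= 24576 + 3584 + 208 + 4
= 28372



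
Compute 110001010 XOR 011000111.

XOR: 1 when bits differ
  110001010
^ 011000111
-----------
  101001101
Decimal: 394 ^ 199 = 333



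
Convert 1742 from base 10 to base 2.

Using repeated division by 2:
1742 ÷ 2 = 871 remainder 0
871 ÷ 2 = 435 remainder 1
435 ÷ 2 = 217 remainder 1
217 ÷ 2 = 108 remainder 1
108 ÷ 2 = 54 remainder 0
54 ÷ 2 = 27 remainder 0
27 ÷ 2 = 13 remainder 1
13 ÷ 2 = 6 remainder 1
6 ÷ 2 = 3 remainder 0
3 ÷ 2 = 1 remainder 1
1 ÷ 2 = 0 remainder 1
Reading remainders bottom to top: 11011001110



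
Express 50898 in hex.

Using repeated division by 16 (digits 10–15 are A–F):
50898 ÷ 16 = 3181 remainder 2
3181 ÷ 16 = 198 remainder 13 (D)
198 ÷ 16 = 12 remainder 6
12 ÷ 16 = 0 remainder 12 (C)
Reading remainders bottom to top: C6D2



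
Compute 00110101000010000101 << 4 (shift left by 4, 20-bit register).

Original: 00110101000010000101 (decimal 217221)
Shift left by 4 positions
Append 4 zeros on the right and drop the 4 high bits that overflow the 20-bit width
Result: 01010000100001010000 (decimal 329808)
Equivalent: 217221 << 4 = 217221 × 2^4 = 3475536, truncated to 20 bits = 329808



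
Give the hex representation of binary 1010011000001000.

Group into 4-bit nibbles from right:
  1010 = A
  0110 = 6
  0000 = 0
  1000 = 8
Result: A608



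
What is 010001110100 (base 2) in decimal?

Sum of powers of 2 for each 1-bit:
2^2 + 2^4 + 2^5 + 2^6 + 2^10
= 4 + 16 + 32 + 64 + 1024
= 1140



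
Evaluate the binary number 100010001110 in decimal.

Sum of powers of 2 for each 1-bit:
2^1 + 2^2 + 2^3 + 2^7 + 2^11
= 2 + 4 + 8 + 128 + 2048
= 2190



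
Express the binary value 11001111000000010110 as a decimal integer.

Sum of powers of 2 for each 1-bit:
2^1 + 2^2 + 2^4 + 2^12 + 2^13 + 2^14 + 2^15 + 2^18 + 2^19
= 2 + 4 + 16 + 4096 + 8192 + 16384 + 32768 + 262144 + 524288
= 847894



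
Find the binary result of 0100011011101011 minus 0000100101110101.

Method 1 - Direct subtraction (column by column from the right: bit − bit − borrow-in; if negative, add 2 and borrow 1 from the next column):
borrow: 0111001011101000
        0100011011101011
-       0000100101110101
------------------------
        0011110101110110

Method 2 - Add two's complement:
Two's complement of 0000100101110101: invert → 1111011010001010, add 1 → 1111011010001011
  0100011011101011
+ 1111011010001011
------------------
 10011110101110110  (end carry out of the top bit = 1)
Discarding the end carry: 0011110101110110
Decimal check:
  0100011011101011 = 16384 + 1024 + 512 + 128 + 64 + 32 + 8 + 2 + 1 = 18155
  0000100101110101 = 2048 + 256 + 64 + 32 + 16 + 4 + 1 = 2421
  18155 - 2421 = 15734, and 0011110101110110 = 8192 + 4096 + 2048 + 1024 + 256 + 64 + 32 + 16 + 4 + 2 = 15734 ✓



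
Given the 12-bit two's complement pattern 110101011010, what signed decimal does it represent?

Binary: 110101011010
Sign bit: 1 (negative)
Invert: 001010100101
Add 1:  001010100110
Magnitude: 001010100110 = 512 + 128 + 32 + 4 + 2 = 678
Value: -678



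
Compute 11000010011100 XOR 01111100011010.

XOR: 1 when bits differ
  11000010011100
^ 01111100011010
----------------
  10111110000110
Decimal: 12444 ^ 7962 = 12166



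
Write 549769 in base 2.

Using repeated division by 2:
549769 ÷ 2 = 274884 remainder 1
274884 ÷ 2 = 137442 remainder 0
137442 ÷ 2 = 68721 remainder 0
68721 ÷ 2 = 34360 remainder 1
34360 ÷ 2 = 17180 remainder 0
17180 ÷ 2 = 8590 remainder 0
8590 ÷ 2 = 4295 remainder 0
4295 ÷ 2 = 2147 remainder 1
2147 ÷ 2 = 1073 remainder 1
1073 ÷ 2 = 536 remainder 1
536 ÷ 2 = 268 remainder 0
268 ÷ 2 = 134 remainder 0
134 ÷ 2 = 67 remainder 0
67 ÷ 2 = 33 remainder 1
33 ÷ 2 = 16 remainder 1
16 ÷ 2 = 8 remainder 0
8 ÷ 2 = 4 remainder 0
4 ÷ 2 = 2 remainder 0
2 ÷ 2 = 1 remainder 0
1 ÷ 2 = 0 remainder 1
Reading remainders bottom to top: 10000110001110001001



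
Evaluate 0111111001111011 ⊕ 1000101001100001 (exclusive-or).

XOR: 1 when bits differ
  0111111001111011
^ 1000101001100001
------------------
  1111010000011010
Decimal: 32379 ^ 35425 = 62490



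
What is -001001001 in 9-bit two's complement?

Original: 001001001
Step 1 - Invert all bits: 110110110
Step 2 - Add 1: 110110111
Verification: 001001001 + 110110111 = 1000000000; discarding the end carry (carry out of the top bit) leaves the 9-bit value 000000000, as required for x + (-x)



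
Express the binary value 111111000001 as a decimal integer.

Sum of powers of 2 for each 1-bit:
2^0 + 2^6 + 2^7 + 2^8 + 2^9 + 2^10 + 2^11
= 1 + 64 + 128 + 256 + 512 + 1024 + 2048
= 4033



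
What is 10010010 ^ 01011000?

XOR: 1 when bits differ
  10010010
^ 01011000
----------
  11001010
Decimal: 146 ^ 88 = 202



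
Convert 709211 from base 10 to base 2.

Using repeated division by 2:
709211 ÷ 2 = 354605 remainder 1
354605 ÷ 2 = 177302 remainder 1
177302 ÷ 2 = 88651 remainder 0
88651 ÷ 2 = 44325 remainder 1
44325 ÷ 2 = 22162 remainder 1
22162 ÷ 2 = 11081 remainder 0
11081 ÷ 2 = 5540 remainder 1
5540 ÷ 2 = 2770 remainder 0
2770 ÷ 2 = 1385 remainder 0
1385 ÷ 2 = 692 remainder 1
692 ÷ 2 = 346 remainder 0
346 ÷ 2 = 173 remainder 0
173 ÷ 2 = 86 remainder 1
86 ÷ 2 = 43 remainder 0
43 ÷ 2 = 21 remainder 1
21 ÷ 2 = 10 remainder 1
10 ÷ 2 = 5 remainder 0
5 ÷ 2 = 2 remainder 1
2 ÷ 2 = 1 remainder 0
1 ÷ 2 = 0 remainder 1
Reading remainders bottom to top: 10101101001001011011



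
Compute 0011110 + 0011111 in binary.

Add column by column from the right: bit + bit + carry-in; write the sum mod 2, carry 1 when the sum is 2 or 3.
carry:  0111100
        0011110
+       0011111
---------------
       00111101
(the carry out of the leftmost column, 0, becomes the leading bit)
Decimal check:
  0011110 = 16 + 8 + 4 + 2 = 30
  0011111 = 16 + 8 + 4 + 2 + 1 = 31
  30 + 31 = 61, and 00111101 = 32 + 16 + 8 + 4 + 1 = 61 ✓



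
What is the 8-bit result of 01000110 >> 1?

Original: 01000110 (decimal 70)
Shift right by 1 position
Drop the 1 low bit; fill with zero on the left
Result: 00100011 (decimal 35)
Equivalent: 70 >> 1 = 70 ÷ 2^1 = 35



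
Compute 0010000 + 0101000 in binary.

Add column by column from the right: bit + bit + carry-in; write the sum mod 2, carry 1 when the sum is 2 or 3.
carry:  0000000
        0010000
+       0101000
---------------
       00111000
(the carry out of the leftmost column, 0, becomes the leading bit)
Decimal check:
  0010000 = 16
  0101000 = 32 + 8 = 40
  16 + 40 = 56, and 00111000 = 32 + 16 + 8 = 56 ✓



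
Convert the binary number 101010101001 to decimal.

Sum of powers of 2 for each 1-bit:
2^0 + 2^3 + 2^5 + 2^7 + 2^9 + 2^11
= 1 + 8 + 32 + 128 + 512 + 2048
= 2729



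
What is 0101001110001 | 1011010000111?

OR: 1 when either bit is 1
  0101001110001
| 1011010000111
---------------
  1111011110111
Decimal: 2673 | 5767 = 7927



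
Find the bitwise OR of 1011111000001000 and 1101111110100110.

OR: 1 when either bit is 1
  1011111000001000
| 1101111110100110
------------------
  1111111110101110
Decimal: 48648 | 57254 = 65454



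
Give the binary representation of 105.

Using repeated division by 2:
105 ÷ 2 = 52 remainder 1
52 ÷ 2 = 26 remainder 0
26 ÷ 2 = 13 remainder 0
13 ÷ 2 = 6 remainder 1
6 ÷ 2 = 3 remainder 0
3 ÷ 2 = 1 remainder 1
1 ÷ 2 = 0 remainder 1
Reading remainders bottom to top: 1101001



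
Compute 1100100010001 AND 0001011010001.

AND: 1 only when both bits are 1
  1100100010001
& 0001011010001
---------------
  0000000010001
Decimal: 6417 & 721 = 17



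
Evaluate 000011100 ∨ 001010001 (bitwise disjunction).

OR: 1 when either bit is 1
  000011100
| 001010001
-----------
  001011101
Decimal: 28 | 81 = 93

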